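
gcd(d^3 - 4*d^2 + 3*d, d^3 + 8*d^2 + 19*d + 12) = 1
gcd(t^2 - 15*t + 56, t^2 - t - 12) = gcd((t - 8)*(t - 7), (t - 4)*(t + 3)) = 1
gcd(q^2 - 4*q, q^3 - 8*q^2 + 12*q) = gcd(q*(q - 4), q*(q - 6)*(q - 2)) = q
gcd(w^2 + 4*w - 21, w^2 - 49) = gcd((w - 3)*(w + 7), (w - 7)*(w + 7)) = w + 7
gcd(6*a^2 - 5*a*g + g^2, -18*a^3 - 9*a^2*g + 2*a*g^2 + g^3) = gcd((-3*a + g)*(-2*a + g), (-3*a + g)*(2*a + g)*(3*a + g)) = 3*a - g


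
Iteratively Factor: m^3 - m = (m + 1)*(m^2 - m) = m*(m + 1)*(m - 1)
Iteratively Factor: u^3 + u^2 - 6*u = (u - 2)*(u^2 + 3*u) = u*(u - 2)*(u + 3)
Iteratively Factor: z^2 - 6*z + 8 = (z - 2)*(z - 4)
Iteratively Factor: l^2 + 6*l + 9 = (l + 3)*(l + 3)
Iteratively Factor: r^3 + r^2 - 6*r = (r - 2)*(r^2 + 3*r) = r*(r - 2)*(r + 3)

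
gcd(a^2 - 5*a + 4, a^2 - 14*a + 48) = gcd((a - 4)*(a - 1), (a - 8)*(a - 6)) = 1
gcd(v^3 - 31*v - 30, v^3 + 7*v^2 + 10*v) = v + 5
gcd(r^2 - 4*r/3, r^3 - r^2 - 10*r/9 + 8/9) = r - 4/3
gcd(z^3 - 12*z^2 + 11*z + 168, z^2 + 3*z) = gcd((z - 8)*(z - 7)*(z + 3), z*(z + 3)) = z + 3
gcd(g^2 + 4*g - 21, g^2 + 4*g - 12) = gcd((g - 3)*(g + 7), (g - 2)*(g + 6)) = 1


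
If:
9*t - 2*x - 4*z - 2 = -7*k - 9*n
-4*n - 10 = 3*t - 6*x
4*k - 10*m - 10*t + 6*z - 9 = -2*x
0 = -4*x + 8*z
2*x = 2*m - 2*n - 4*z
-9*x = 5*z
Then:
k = 101/106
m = -895/106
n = -895/106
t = 420/53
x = 0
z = 0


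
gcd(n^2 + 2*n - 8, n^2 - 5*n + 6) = n - 2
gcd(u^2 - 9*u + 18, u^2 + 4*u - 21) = u - 3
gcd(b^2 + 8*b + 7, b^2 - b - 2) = b + 1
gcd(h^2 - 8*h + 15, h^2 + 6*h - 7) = 1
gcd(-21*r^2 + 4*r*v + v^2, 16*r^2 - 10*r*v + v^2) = 1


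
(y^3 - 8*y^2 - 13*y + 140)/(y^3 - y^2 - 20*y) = (y - 7)/y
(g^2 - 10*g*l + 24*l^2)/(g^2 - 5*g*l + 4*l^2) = (g - 6*l)/(g - l)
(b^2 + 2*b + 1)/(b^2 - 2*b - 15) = (b^2 + 2*b + 1)/(b^2 - 2*b - 15)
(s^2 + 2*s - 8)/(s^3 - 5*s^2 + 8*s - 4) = (s + 4)/(s^2 - 3*s + 2)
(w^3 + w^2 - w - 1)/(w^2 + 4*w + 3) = (w^2 - 1)/(w + 3)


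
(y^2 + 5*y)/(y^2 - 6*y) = (y + 5)/(y - 6)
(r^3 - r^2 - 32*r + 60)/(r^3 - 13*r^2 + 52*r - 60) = (r + 6)/(r - 6)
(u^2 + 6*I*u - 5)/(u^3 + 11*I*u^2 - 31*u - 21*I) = (u + 5*I)/(u^2 + 10*I*u - 21)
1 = 1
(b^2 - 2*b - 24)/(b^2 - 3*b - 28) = (b - 6)/(b - 7)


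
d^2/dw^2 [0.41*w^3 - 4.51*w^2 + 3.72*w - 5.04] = 2.46*w - 9.02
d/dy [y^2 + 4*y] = 2*y + 4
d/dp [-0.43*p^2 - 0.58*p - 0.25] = -0.86*p - 0.58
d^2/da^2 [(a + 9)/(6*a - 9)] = 28/(2*a - 3)^3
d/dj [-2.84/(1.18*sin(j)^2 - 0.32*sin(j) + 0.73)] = (6.7024*sin(j) - 0.9088)*cos(j)/(1.18*sin(j)^2 - 0.32*sin(j) + 0.73)^2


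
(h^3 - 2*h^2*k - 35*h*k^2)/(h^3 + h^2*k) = (h^2 - 2*h*k - 35*k^2)/(h*(h + k))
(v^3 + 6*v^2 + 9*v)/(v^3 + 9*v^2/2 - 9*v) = 2*(v^2 + 6*v + 9)/(2*v^2 + 9*v - 18)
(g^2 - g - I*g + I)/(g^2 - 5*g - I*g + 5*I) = (g - 1)/(g - 5)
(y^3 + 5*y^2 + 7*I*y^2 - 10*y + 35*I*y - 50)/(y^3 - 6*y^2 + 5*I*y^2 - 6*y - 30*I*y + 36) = (y^2 + 5*y*(1 + I) + 25*I)/(y^2 + 3*y*(-2 + I) - 18*I)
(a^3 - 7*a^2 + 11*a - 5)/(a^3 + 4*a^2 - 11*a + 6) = (a - 5)/(a + 6)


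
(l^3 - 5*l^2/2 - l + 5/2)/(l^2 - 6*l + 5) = (2*l^2 - 3*l - 5)/(2*(l - 5))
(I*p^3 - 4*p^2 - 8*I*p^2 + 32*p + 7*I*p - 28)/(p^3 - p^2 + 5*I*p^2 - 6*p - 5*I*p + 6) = (I*p^2 - p*(4 + 7*I) + 28)/(p^2 + 5*I*p - 6)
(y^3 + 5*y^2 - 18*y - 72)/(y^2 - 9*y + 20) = (y^2 + 9*y + 18)/(y - 5)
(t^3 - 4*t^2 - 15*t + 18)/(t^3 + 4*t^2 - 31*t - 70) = (t^3 - 4*t^2 - 15*t + 18)/(t^3 + 4*t^2 - 31*t - 70)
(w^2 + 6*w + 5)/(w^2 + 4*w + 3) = (w + 5)/(w + 3)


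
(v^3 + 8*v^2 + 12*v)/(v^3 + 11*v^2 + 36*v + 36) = v/(v + 3)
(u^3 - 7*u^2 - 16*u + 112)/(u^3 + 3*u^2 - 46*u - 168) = (u - 4)/(u + 6)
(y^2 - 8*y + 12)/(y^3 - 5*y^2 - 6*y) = (y - 2)/(y*(y + 1))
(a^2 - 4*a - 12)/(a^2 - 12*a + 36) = (a + 2)/(a - 6)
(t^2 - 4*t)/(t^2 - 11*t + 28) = t/(t - 7)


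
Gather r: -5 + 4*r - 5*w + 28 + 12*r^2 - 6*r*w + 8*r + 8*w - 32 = 12*r^2 + r*(12 - 6*w) + 3*w - 9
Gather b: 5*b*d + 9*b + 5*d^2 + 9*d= b*(5*d + 9) + 5*d^2 + 9*d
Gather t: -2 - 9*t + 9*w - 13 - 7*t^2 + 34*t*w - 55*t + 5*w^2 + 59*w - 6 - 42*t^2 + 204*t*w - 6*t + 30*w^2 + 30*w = -49*t^2 + t*(238*w - 70) + 35*w^2 + 98*w - 21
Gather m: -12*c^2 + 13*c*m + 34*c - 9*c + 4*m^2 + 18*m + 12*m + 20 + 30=-12*c^2 + 25*c + 4*m^2 + m*(13*c + 30) + 50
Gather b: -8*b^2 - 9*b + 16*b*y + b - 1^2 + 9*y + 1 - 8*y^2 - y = -8*b^2 + b*(16*y - 8) - 8*y^2 + 8*y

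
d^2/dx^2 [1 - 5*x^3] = -30*x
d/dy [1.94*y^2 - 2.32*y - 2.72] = 3.88*y - 2.32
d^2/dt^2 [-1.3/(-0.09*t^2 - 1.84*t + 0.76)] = (-0.02106*t^2 - 0.43056*t + 1.3*(0.18*t + 1.84)*(0.36*t + 3.68) + 0.17784)/(0.09*t^2 + 1.84*t - 0.76)^3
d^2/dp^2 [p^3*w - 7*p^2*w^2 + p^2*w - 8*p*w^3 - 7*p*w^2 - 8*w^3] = 2*w*(3*p - 7*w + 1)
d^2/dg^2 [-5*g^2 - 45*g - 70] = -10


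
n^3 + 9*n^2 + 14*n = n*(n + 2)*(n + 7)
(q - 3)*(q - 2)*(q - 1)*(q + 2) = q^4 - 4*q^3 - q^2 + 16*q - 12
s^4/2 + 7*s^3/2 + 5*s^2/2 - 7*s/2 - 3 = (s/2 + 1/2)*(s - 1)*(s + 1)*(s + 6)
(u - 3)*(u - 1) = u^2 - 4*u + 3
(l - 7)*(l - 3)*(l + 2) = l^3 - 8*l^2 + l + 42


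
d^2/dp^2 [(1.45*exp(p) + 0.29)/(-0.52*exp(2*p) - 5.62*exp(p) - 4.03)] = (-0.39208*exp(4*p) + 3.923816*exp(3*p) + 15.689232*exp(2*p) + 26.11189*exp(p) - 16.981211)*exp(p)/(0.140608*exp(6*p) + 4.558944*exp(5*p) + 52.5408*exp(4*p) + 248.16796*exp(3*p) + 407.1912*exp(2*p) + 273.821574*exp(p) + 65.450827)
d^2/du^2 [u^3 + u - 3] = 6*u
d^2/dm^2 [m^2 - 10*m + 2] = 2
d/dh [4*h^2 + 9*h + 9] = 8*h + 9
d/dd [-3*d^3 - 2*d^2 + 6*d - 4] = -9*d^2 - 4*d + 6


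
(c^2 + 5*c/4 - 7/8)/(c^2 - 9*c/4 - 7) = (c - 1/2)/(c - 4)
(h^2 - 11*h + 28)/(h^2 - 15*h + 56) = (h - 4)/(h - 8)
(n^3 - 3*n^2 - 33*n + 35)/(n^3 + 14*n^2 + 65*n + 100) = (n^2 - 8*n + 7)/(n^2 + 9*n + 20)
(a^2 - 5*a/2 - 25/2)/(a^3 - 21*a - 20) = (a + 5/2)/(a^2 + 5*a + 4)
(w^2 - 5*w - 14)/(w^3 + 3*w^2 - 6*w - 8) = (w^2 - 5*w - 14)/(w^3 + 3*w^2 - 6*w - 8)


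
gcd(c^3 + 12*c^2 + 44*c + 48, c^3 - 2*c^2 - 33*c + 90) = c + 6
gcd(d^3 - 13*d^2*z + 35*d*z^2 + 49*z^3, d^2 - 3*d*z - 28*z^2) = -d + 7*z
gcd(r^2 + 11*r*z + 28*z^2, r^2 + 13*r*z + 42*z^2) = r + 7*z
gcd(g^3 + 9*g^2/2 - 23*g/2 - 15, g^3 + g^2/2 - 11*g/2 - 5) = g^2 - 3*g/2 - 5/2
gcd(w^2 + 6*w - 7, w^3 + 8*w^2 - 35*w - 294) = w + 7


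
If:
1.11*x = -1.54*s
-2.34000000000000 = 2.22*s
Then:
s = -1.05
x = 1.46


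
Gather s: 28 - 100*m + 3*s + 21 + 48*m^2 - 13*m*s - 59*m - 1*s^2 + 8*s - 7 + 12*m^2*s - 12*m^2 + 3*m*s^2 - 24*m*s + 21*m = 36*m^2 - 138*m + s^2*(3*m - 1) + s*(12*m^2 - 37*m + 11) + 42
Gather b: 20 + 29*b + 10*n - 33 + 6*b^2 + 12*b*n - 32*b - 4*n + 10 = 6*b^2 + b*(12*n - 3) + 6*n - 3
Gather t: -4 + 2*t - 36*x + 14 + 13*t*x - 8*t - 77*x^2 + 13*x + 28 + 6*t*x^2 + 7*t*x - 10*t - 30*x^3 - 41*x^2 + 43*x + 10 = t*(6*x^2 + 20*x - 16) - 30*x^3 - 118*x^2 + 20*x + 48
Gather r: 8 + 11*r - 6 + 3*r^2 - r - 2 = 3*r^2 + 10*r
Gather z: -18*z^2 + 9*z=-18*z^2 + 9*z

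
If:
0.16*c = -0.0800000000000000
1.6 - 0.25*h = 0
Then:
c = -0.50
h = 6.40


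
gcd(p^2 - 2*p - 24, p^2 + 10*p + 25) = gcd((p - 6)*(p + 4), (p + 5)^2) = 1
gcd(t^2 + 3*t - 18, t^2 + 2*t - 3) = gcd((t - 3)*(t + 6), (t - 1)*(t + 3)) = 1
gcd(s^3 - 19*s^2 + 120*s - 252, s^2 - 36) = s - 6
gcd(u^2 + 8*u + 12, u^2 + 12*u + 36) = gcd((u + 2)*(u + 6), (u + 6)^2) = u + 6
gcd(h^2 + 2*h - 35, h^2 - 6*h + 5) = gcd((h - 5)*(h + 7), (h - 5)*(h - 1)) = h - 5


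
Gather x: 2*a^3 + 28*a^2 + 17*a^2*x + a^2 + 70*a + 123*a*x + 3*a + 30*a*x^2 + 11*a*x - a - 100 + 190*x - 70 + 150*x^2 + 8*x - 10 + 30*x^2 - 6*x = 2*a^3 + 29*a^2 + 72*a + x^2*(30*a + 180) + x*(17*a^2 + 134*a + 192) - 180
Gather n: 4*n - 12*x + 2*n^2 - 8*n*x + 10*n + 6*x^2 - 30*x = 2*n^2 + n*(14 - 8*x) + 6*x^2 - 42*x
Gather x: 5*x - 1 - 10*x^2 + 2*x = -10*x^2 + 7*x - 1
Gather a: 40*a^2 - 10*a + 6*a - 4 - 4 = 40*a^2 - 4*a - 8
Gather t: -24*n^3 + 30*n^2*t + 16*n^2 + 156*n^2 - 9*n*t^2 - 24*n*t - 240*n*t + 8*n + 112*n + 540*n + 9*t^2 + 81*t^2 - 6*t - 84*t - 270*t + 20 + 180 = -24*n^3 + 172*n^2 + 660*n + t^2*(90 - 9*n) + t*(30*n^2 - 264*n - 360) + 200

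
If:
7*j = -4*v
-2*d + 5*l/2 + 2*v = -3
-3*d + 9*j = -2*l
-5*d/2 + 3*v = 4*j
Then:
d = -148/283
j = 40/283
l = -402/283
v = -70/283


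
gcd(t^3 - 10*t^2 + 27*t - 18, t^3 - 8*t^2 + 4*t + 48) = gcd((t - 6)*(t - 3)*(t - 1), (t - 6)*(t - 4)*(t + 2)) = t - 6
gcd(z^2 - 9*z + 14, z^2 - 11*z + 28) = z - 7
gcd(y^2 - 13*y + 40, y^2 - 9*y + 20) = y - 5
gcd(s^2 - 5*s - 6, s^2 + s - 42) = s - 6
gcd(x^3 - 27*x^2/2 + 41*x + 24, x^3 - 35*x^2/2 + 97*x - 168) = x^2 - 14*x + 48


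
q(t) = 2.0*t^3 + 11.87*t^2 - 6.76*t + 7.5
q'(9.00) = 692.90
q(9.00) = 2366.13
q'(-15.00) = 987.14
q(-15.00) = -3970.35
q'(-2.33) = -29.50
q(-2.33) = 62.39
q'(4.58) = 227.83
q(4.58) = 417.67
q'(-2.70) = -27.12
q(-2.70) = 72.92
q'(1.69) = 50.50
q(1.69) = 39.63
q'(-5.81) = 57.85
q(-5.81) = 55.21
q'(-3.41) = -17.94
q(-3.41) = 89.27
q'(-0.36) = -14.53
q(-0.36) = 11.38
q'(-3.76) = -11.20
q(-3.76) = 94.42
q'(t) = 6.0*t^2 + 23.74*t - 6.76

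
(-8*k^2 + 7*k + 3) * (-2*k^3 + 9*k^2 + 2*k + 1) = 16*k^5 - 86*k^4 + 41*k^3 + 33*k^2 + 13*k + 3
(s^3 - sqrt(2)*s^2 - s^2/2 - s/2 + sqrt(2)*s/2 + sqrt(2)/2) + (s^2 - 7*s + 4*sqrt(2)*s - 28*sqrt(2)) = s^3 - sqrt(2)*s^2 + s^2/2 - 15*s/2 + 9*sqrt(2)*s/2 - 55*sqrt(2)/2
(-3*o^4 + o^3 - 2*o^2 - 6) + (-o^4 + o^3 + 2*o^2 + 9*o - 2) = -4*o^4 + 2*o^3 + 9*o - 8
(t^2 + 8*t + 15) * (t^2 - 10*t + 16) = t^4 - 2*t^3 - 49*t^2 - 22*t + 240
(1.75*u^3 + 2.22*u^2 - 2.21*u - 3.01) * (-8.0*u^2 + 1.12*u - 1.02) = -14.0*u^5 - 15.8*u^4 + 18.3814*u^3 + 19.3404*u^2 - 1.117*u + 3.0702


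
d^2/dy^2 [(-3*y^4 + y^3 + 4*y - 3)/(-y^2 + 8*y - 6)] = 2*(3*y^6 - 72*y^5 + 630*y^4 - 1214*y^3 + 801*y^2 - 108*y - 18)/(y^6 - 24*y^5 + 210*y^4 - 800*y^3 + 1260*y^2 - 864*y + 216)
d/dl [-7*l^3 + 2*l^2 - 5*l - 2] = -21*l^2 + 4*l - 5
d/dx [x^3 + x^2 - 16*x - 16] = 3*x^2 + 2*x - 16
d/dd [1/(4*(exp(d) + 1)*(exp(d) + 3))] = (-exp(d) - 2)*exp(d)/(2*(exp(4*d) + 8*exp(3*d) + 22*exp(2*d) + 24*exp(d) + 9))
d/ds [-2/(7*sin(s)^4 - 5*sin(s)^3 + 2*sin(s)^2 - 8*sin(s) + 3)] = 2*(28*sin(s)^3 - 15*sin(s)^2 + 4*sin(s) - 8)*cos(s)/(7*sin(s)^4 - 5*sin(s)^3 + 2*sin(s)^2 - 8*sin(s) + 3)^2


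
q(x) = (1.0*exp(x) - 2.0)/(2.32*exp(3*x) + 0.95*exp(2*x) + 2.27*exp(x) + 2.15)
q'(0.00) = 0.32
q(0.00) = -0.13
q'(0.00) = 0.32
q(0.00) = -0.13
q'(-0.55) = 0.40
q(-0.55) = -0.34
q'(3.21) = -0.00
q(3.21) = 0.00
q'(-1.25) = 0.29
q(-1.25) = -0.58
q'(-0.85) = 0.37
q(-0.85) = -0.45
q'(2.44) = -0.00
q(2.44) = 0.00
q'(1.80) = -0.01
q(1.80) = 0.01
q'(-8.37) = 0.00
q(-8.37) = -0.93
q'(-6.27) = 0.00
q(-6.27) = -0.93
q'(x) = (1.0*exp(x) - 2.0)*(-6.96*exp(3*x) - 1.9*exp(2*x) - 2.27*exp(x))/(2.32*exp(3*x) + 0.95*exp(2*x) + 2.27*exp(x) + 2.15)^2 + 1.0*exp(x)/(2.32*exp(3*x) + 0.95*exp(2*x) + 2.27*exp(x) + 2.15) = (-4.64*exp(3*x) + 12.97*exp(2*x) + 3.8*exp(x) + 6.69)*exp(x)/(5.3824*exp(6*x) + 4.408*exp(5*x) + 11.4353*exp(4*x) + 14.289*exp(3*x) + 9.2379*exp(2*x) + 9.761*exp(x) + 4.6225)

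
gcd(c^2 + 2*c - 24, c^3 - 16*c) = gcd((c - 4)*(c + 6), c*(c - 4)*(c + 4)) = c - 4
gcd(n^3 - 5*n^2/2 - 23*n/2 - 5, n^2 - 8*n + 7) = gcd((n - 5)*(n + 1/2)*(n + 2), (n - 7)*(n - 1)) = 1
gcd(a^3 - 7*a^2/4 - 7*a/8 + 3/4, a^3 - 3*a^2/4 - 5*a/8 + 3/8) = a^2 + a/4 - 3/8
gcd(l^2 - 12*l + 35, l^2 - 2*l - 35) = l - 7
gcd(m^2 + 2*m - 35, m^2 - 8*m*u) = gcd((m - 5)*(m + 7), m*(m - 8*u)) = 1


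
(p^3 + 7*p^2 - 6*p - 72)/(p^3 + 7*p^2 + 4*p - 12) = (p^2 + p - 12)/(p^2 + p - 2)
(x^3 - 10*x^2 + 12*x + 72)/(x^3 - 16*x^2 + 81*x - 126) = (x^2 - 4*x - 12)/(x^2 - 10*x + 21)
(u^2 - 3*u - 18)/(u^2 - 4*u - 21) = (u - 6)/(u - 7)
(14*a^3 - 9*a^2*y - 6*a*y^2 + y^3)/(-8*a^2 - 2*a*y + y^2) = (7*a^2 - 8*a*y + y^2)/(-4*a + y)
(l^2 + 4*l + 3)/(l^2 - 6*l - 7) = (l + 3)/(l - 7)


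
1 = 1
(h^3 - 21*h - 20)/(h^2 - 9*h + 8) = (h^3 - 21*h - 20)/(h^2 - 9*h + 8)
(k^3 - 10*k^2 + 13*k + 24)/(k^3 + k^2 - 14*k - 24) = (k^3 - 10*k^2 + 13*k + 24)/(k^3 + k^2 - 14*k - 24)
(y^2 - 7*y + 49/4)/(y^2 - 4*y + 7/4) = (2*y - 7)/(2*y - 1)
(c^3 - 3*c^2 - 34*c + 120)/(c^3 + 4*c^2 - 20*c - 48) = (c - 5)/(c + 2)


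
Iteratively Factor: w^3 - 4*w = (w)*(w^2 - 4) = w*(w + 2)*(w - 2)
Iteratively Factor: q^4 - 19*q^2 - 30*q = (q)*(q^3 - 19*q - 30) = q*(q + 2)*(q^2 - 2*q - 15) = q*(q - 5)*(q + 2)*(q + 3)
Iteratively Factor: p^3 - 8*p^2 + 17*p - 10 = (p - 1)*(p^2 - 7*p + 10) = (p - 2)*(p - 1)*(p - 5)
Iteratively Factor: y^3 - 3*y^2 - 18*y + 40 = (y - 2)*(y^2 - y - 20) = (y - 5)*(y - 2)*(y + 4)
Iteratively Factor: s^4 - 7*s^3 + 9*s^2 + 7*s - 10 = (s - 1)*(s^3 - 6*s^2 + 3*s + 10) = (s - 1)*(s + 1)*(s^2 - 7*s + 10) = (s - 5)*(s - 1)*(s + 1)*(s - 2)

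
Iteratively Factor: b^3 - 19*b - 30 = (b - 5)*(b^2 + 5*b + 6) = (b - 5)*(b + 2)*(b + 3)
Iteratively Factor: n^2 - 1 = (n + 1)*(n - 1)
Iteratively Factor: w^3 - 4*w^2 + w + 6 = (w + 1)*(w^2 - 5*w + 6) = (w - 2)*(w + 1)*(w - 3)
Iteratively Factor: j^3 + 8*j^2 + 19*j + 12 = (j + 3)*(j^2 + 5*j + 4) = (j + 3)*(j + 4)*(j + 1)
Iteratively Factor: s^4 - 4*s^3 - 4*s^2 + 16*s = (s)*(s^3 - 4*s^2 - 4*s + 16) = s*(s + 2)*(s^2 - 6*s + 8) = s*(s - 2)*(s + 2)*(s - 4)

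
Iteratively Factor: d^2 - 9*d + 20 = (d - 4)*(d - 5)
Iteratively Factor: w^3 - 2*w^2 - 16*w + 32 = (w - 2)*(w^2 - 16) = (w - 4)*(w - 2)*(w + 4)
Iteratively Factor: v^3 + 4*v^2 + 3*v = (v + 3)*(v^2 + v) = (v + 1)*(v + 3)*(v)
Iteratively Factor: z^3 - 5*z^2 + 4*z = (z - 4)*(z^2 - z) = (z - 4)*(z - 1)*(z)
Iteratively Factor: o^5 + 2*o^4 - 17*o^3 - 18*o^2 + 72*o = (o - 3)*(o^4 + 5*o^3 - 2*o^2 - 24*o) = o*(o - 3)*(o^3 + 5*o^2 - 2*o - 24) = o*(o - 3)*(o + 3)*(o^2 + 2*o - 8) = o*(o - 3)*(o - 2)*(o + 3)*(o + 4)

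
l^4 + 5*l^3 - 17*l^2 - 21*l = l*(l - 3)*(l + 1)*(l + 7)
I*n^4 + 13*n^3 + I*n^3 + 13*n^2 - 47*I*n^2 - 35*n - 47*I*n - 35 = (n + 1)*(n - 7*I)*(n - 5*I)*(I*n + 1)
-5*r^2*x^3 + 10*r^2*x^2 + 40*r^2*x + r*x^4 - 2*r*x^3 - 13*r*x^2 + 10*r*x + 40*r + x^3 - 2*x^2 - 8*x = (-5*r + x)*(x - 4)*(x + 2)*(r*x + 1)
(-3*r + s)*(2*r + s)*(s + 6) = -6*r^2*s - 36*r^2 - r*s^2 - 6*r*s + s^3 + 6*s^2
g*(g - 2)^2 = g^3 - 4*g^2 + 4*g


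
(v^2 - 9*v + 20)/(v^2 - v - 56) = (-v^2 + 9*v - 20)/(-v^2 + v + 56)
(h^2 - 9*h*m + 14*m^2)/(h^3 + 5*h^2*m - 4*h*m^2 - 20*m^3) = (h - 7*m)/(h^2 + 7*h*m + 10*m^2)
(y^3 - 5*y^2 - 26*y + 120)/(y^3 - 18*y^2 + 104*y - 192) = (y + 5)/(y - 8)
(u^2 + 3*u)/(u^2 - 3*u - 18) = u/(u - 6)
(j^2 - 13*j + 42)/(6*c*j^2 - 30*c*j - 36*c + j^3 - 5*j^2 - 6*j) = (j - 7)/(6*c*j + 6*c + j^2 + j)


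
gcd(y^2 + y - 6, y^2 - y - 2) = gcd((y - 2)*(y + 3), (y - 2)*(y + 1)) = y - 2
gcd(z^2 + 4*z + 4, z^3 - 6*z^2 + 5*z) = 1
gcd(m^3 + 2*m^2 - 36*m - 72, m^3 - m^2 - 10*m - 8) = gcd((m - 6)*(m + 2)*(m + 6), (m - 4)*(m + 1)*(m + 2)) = m + 2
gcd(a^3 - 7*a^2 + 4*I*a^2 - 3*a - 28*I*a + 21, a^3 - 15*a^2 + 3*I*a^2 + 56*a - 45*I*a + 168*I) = a^2 + a*(-7 + 3*I) - 21*I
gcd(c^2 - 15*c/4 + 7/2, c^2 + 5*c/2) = 1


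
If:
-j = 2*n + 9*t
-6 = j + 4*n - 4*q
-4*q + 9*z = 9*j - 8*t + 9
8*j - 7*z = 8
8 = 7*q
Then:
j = 1463/53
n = -10771/1484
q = 8/7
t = -1079/742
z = 11280/371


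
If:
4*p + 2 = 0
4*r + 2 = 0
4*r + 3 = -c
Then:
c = -1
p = -1/2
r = -1/2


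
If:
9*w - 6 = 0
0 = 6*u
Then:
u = 0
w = 2/3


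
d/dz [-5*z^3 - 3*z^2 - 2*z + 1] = -15*z^2 - 6*z - 2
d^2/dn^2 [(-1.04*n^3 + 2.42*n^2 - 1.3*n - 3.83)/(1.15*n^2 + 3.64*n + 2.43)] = (-1.77635683940025e-15*n^4 - 45.445348*n^3 - 126.161238*n^2 - 111.243756*n - 28.50883)/(1.520875*n^6 + 14.4417*n^5 + 55.352145*n^4 + 109.260424*n^3 + 116.961489*n^2 + 64.481508*n + 14.348907)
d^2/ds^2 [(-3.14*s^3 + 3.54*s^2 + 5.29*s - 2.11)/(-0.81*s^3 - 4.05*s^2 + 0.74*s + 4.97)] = (-25.246728*s^6 - 9.53191799999991*s^5 + 51.4465019999998*s^4 - 160.016966*s^3 - 413.723778*s^2 - 160.490292*s - 48.718106)/(0.531441*s^9 + 7.971615*s^8 + 38.401533*s^7 + 42.082254*s^6 - 132.907392*s^5 - 220.033827*s^4 + 148.988503*s^3 + 291.951219*s^2 - 54.835998*s - 122.763473)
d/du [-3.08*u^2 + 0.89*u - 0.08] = 0.89 - 6.16*u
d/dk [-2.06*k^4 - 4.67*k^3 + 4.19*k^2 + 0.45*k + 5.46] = -8.24*k^3 - 14.01*k^2 + 8.38*k + 0.45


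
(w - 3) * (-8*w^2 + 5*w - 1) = -8*w^3 + 29*w^2 - 16*w + 3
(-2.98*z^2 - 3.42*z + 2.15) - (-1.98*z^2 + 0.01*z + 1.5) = -1.0*z^2 - 3.43*z + 0.65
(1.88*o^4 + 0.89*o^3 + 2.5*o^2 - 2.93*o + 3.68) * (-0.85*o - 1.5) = -1.598*o^5 - 3.5765*o^4 - 3.46*o^3 - 1.2595*o^2 + 1.267*o - 5.52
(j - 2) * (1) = j - 2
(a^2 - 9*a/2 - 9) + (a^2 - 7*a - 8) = 2*a^2 - 23*a/2 - 17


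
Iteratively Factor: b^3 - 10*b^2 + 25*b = (b)*(b^2 - 10*b + 25) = b*(b - 5)*(b - 5)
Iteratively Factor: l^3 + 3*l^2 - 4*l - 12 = (l + 2)*(l^2 + l - 6) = (l - 2)*(l + 2)*(l + 3)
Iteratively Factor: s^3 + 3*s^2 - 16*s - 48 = (s + 3)*(s^2 - 16) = (s + 3)*(s + 4)*(s - 4)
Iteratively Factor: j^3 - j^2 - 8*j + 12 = (j - 2)*(j^2 + j - 6) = (j - 2)^2*(j + 3)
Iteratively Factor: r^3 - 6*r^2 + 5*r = (r - 1)*(r^2 - 5*r) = r*(r - 1)*(r - 5)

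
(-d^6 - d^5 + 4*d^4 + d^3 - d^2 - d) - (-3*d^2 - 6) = -d^6 - d^5 + 4*d^4 + d^3 + 2*d^2 - d + 6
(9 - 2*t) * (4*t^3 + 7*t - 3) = -8*t^4 + 36*t^3 - 14*t^2 + 69*t - 27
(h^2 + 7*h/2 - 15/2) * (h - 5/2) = h^3 + h^2 - 65*h/4 + 75/4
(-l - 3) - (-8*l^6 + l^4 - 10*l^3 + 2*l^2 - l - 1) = 8*l^6 - l^4 + 10*l^3 - 2*l^2 - 2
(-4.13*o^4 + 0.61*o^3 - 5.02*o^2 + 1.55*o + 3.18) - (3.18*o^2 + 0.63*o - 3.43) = -4.13*o^4 + 0.61*o^3 - 8.2*o^2 + 0.92*o + 6.61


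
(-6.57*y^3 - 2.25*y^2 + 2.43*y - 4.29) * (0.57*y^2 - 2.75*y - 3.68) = -3.7449*y^5 + 16.785*y^4 + 31.7502*y^3 - 0.847799999999999*y^2 + 2.8551*y + 15.7872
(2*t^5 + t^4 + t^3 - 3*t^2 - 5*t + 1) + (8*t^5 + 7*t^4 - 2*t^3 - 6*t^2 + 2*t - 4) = 10*t^5 + 8*t^4 - t^3 - 9*t^2 - 3*t - 3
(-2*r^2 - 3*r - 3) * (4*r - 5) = -8*r^3 - 2*r^2 + 3*r + 15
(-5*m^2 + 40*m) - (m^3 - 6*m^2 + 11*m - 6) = -m^3 + m^2 + 29*m + 6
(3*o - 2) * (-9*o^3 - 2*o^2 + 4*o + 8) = -27*o^4 + 12*o^3 + 16*o^2 + 16*o - 16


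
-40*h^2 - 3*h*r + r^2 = (-8*h + r)*(5*h + r)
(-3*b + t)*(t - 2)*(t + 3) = -3*b*t^2 - 3*b*t + 18*b + t^3 + t^2 - 6*t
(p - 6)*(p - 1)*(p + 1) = p^3 - 6*p^2 - p + 6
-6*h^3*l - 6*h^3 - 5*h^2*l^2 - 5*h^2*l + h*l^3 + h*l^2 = (-6*h + l)*(h + l)*(h*l + h)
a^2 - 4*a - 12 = (a - 6)*(a + 2)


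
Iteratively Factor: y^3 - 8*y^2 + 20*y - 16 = (y - 2)*(y^2 - 6*y + 8) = (y - 4)*(y - 2)*(y - 2)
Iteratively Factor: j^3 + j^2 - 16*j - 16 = (j + 4)*(j^2 - 3*j - 4) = (j + 1)*(j + 4)*(j - 4)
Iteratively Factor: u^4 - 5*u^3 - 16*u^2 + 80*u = (u - 5)*(u^3 - 16*u) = u*(u - 5)*(u^2 - 16) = u*(u - 5)*(u - 4)*(u + 4)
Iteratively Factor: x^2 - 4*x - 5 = (x - 5)*(x + 1)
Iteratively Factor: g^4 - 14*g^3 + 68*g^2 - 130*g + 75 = (g - 5)*(g^3 - 9*g^2 + 23*g - 15) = (g - 5)*(g - 3)*(g^2 - 6*g + 5) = (g - 5)^2*(g - 3)*(g - 1)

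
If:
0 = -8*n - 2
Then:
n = -1/4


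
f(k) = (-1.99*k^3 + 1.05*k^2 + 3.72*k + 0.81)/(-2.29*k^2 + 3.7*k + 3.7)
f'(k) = (4.58*k - 3.7)*(-1.99*k^3 + 1.05*k^2 + 3.72*k + 0.81)/(-2.29*k^2 + 3.7*k + 3.7)^2 + (-5.97*k^2 + 2.1*k + 3.72)/(-2.29*k^2 + 3.7*k + 3.7)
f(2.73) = 6.64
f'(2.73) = -7.18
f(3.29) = 5.21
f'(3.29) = -0.59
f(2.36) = 33.25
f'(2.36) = -656.99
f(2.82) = 6.13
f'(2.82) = -4.57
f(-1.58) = -0.69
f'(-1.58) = 0.89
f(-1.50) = -0.62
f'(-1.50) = 0.91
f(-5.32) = -3.84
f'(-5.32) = 0.85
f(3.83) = 5.17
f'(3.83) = 0.27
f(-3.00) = -1.89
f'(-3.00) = 0.84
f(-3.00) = -1.89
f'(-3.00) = 0.84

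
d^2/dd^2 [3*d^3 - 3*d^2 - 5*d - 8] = 18*d - 6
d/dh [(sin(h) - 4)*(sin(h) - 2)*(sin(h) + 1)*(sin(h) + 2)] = (4*sin(h)^3 - 9*sin(h)^2 - 16*sin(h) + 12)*cos(h)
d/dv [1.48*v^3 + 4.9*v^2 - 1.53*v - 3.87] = 4.44*v^2 + 9.8*v - 1.53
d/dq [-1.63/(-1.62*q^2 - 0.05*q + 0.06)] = (-5.2812*q - 0.0815)/(1.62*q^2 + 0.05*q - 0.06)^2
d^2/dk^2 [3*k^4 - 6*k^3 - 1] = 36*k*(k - 1)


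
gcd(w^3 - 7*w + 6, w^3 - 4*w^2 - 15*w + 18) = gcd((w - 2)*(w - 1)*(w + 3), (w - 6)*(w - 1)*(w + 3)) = w^2 + 2*w - 3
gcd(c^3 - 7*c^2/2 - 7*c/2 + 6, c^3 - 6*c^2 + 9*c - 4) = c^2 - 5*c + 4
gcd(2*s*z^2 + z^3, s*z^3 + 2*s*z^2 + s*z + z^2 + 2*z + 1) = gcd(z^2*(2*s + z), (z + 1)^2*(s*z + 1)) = 1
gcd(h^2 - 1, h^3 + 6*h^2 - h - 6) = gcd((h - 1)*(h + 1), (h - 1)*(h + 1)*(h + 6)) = h^2 - 1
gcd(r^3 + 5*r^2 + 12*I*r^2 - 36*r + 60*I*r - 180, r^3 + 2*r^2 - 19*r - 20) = r + 5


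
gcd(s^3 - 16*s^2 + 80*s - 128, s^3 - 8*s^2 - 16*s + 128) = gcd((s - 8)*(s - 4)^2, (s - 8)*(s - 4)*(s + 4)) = s^2 - 12*s + 32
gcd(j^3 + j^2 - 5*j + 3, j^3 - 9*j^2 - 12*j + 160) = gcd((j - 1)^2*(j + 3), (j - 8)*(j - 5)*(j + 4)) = 1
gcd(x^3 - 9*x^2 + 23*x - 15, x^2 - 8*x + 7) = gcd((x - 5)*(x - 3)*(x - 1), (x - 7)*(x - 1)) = x - 1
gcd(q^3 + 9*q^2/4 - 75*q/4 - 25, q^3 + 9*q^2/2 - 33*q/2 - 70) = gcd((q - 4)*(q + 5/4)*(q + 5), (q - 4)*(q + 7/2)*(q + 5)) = q^2 + q - 20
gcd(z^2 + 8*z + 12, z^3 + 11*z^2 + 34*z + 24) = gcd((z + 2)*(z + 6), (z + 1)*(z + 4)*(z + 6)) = z + 6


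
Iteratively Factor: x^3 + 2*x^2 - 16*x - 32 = (x + 2)*(x^2 - 16) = (x - 4)*(x + 2)*(x + 4)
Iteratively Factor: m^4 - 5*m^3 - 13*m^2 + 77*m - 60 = (m + 4)*(m^3 - 9*m^2 + 23*m - 15) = (m - 5)*(m + 4)*(m^2 - 4*m + 3) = (m - 5)*(m - 1)*(m + 4)*(m - 3)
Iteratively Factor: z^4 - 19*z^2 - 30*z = (z)*(z^3 - 19*z - 30) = z*(z - 5)*(z^2 + 5*z + 6) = z*(z - 5)*(z + 2)*(z + 3)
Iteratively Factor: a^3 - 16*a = (a - 4)*(a^2 + 4*a) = (a - 4)*(a + 4)*(a)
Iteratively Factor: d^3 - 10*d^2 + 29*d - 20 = (d - 4)*(d^2 - 6*d + 5) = (d - 4)*(d - 1)*(d - 5)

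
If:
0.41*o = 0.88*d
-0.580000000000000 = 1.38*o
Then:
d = -0.20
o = -0.42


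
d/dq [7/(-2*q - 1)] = 14/(2*q + 1)^2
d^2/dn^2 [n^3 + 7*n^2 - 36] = 6*n + 14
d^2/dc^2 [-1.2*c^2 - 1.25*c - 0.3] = -2.40000000000000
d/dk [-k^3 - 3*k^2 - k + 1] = -3*k^2 - 6*k - 1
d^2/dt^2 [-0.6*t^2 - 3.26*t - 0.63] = -1.20000000000000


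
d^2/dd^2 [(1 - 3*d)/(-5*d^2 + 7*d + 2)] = 2*((26 - 45*d)*(-5*d^2 + 7*d + 2) - (3*d - 1)*(10*d - 7)^2)/(-5*d^2 + 7*d + 2)^3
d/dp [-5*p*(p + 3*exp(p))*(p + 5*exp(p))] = -40*p^2*exp(p) - 15*p^2 - 150*p*exp(2*p) - 80*p*exp(p) - 75*exp(2*p)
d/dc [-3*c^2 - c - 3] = -6*c - 1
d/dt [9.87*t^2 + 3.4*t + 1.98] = 19.74*t + 3.4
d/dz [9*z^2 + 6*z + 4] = 18*z + 6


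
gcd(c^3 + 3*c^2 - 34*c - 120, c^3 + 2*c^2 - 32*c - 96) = c^2 - 2*c - 24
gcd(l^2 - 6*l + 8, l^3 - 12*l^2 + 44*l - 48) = l^2 - 6*l + 8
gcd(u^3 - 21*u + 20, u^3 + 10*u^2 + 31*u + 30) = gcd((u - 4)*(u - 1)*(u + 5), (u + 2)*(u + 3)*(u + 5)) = u + 5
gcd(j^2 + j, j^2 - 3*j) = j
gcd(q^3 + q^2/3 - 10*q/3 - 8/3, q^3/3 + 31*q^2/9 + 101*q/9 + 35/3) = 1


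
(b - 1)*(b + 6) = b^2 + 5*b - 6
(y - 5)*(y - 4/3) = y^2 - 19*y/3 + 20/3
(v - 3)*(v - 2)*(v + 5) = v^3 - 19*v + 30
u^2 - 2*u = u*(u - 2)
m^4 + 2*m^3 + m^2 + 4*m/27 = m*(m + 1/3)^2*(m + 4/3)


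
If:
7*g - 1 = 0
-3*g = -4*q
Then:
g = 1/7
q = 3/28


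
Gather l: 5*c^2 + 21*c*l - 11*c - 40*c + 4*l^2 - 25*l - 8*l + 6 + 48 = 5*c^2 - 51*c + 4*l^2 + l*(21*c - 33) + 54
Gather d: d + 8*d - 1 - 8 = 9*d - 9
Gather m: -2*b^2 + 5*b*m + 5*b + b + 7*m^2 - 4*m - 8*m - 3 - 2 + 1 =-2*b^2 + 6*b + 7*m^2 + m*(5*b - 12) - 4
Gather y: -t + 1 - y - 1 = -t - y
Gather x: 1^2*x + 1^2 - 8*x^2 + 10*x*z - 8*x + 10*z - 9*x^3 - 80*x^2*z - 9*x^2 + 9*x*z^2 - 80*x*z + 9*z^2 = -9*x^3 + x^2*(-80*z - 17) + x*(9*z^2 - 70*z - 7) + 9*z^2 + 10*z + 1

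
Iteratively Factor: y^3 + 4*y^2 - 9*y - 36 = (y - 3)*(y^2 + 7*y + 12) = (y - 3)*(y + 3)*(y + 4)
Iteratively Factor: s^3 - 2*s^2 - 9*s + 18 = (s - 3)*(s^2 + s - 6) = (s - 3)*(s + 3)*(s - 2)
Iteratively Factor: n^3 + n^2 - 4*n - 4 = (n + 2)*(n^2 - n - 2) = (n + 1)*(n + 2)*(n - 2)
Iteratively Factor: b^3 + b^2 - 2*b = (b - 1)*(b^2 + 2*b) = (b - 1)*(b + 2)*(b)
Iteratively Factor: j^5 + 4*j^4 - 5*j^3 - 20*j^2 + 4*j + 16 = (j + 2)*(j^4 + 2*j^3 - 9*j^2 - 2*j + 8) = (j - 2)*(j + 2)*(j^3 + 4*j^2 - j - 4) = (j - 2)*(j + 1)*(j + 2)*(j^2 + 3*j - 4) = (j - 2)*(j + 1)*(j + 2)*(j + 4)*(j - 1)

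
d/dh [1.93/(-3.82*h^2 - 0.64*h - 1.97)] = (14.7452*h + 1.2352)/(3.82*h^2 + 0.64*h + 1.97)^2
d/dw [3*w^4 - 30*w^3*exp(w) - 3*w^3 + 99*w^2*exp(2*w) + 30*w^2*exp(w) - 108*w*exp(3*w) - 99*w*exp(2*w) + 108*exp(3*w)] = -30*w^3*exp(w) + 12*w^3 + 198*w^2*exp(2*w) - 60*w^2*exp(w) - 9*w^2 - 324*w*exp(3*w) + 60*w*exp(w) + 216*exp(3*w) - 99*exp(2*w)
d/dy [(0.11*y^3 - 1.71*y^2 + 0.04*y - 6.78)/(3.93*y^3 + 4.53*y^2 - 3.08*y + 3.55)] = (7.2186*y^4 - 0.991999999999999*y^3 + 86.1933*y^2 + 49.2858*y - 20.7404)/(15.4449*y^6 + 35.6058*y^5 - 3.6879*y^4 - 0.00180000000000291*y^3 + 41.6494*y^2 - 21.868*y + 12.6025)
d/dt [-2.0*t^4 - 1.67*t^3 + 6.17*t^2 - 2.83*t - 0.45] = -8.0*t^3 - 5.01*t^2 + 12.34*t - 2.83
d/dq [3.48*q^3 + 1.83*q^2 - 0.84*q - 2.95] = 10.44*q^2 + 3.66*q - 0.84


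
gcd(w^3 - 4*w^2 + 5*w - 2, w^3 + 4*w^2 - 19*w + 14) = w^2 - 3*w + 2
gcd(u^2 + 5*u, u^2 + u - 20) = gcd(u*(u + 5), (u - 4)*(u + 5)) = u + 5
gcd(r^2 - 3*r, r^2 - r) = r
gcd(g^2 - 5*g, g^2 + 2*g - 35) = g - 5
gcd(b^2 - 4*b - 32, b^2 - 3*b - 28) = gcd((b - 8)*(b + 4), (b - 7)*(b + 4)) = b + 4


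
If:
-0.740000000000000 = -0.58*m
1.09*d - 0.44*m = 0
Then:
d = 0.52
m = 1.28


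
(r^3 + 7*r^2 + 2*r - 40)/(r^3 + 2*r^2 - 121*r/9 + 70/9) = 9*(r^2 + 2*r - 8)/(9*r^2 - 27*r + 14)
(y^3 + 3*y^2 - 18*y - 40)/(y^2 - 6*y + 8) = (y^2 + 7*y + 10)/(y - 2)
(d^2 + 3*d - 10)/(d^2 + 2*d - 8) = (d + 5)/(d + 4)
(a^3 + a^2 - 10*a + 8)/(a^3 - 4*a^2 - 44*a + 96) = (a^2 + 3*a - 4)/(a^2 - 2*a - 48)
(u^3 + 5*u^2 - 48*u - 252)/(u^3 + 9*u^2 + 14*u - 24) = (u^2 - u - 42)/(u^2 + 3*u - 4)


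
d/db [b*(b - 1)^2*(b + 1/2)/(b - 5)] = (6*b^4 - 46*b^3 + 45*b^2 - 5)/(2*(b^2 - 10*b + 25))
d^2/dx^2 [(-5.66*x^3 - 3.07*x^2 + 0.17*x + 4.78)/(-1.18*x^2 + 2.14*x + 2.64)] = (-7.105427357601e-15*x^5 + 4.26325641456066e-14*x^4 + 102.136448*x^3 + 209.308368*x^2 + 305.932848*x - 28.84808)/(1.643032*x^6 - 8.939208*x^5 + 5.183976*x^4 + 30.198824*x^3 - 11.598048*x^2 - 44.744832*x - 18.399744)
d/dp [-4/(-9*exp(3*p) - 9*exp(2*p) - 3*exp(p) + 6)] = (-12*exp(2*p) - 8*exp(p) - 4/3)*exp(p)/(3*exp(3*p) + 3*exp(2*p) + exp(p) - 2)^2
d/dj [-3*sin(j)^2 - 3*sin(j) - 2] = -3*sin(2*j) - 3*cos(j)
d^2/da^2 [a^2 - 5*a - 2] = 2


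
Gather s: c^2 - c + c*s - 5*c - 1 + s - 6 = c^2 - 6*c + s*(c + 1) - 7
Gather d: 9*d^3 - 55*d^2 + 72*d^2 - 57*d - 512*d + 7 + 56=9*d^3 + 17*d^2 - 569*d + 63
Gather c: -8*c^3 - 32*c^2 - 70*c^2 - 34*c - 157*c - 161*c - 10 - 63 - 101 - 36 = -8*c^3 - 102*c^2 - 352*c - 210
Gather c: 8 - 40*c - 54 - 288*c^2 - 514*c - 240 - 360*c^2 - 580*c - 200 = -648*c^2 - 1134*c - 486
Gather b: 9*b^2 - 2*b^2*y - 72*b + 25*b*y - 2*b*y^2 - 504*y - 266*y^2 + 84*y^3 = b^2*(9 - 2*y) + b*(-2*y^2 + 25*y - 72) + 84*y^3 - 266*y^2 - 504*y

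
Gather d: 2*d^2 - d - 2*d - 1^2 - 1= 2*d^2 - 3*d - 2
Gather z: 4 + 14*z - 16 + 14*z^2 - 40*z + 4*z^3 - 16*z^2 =4*z^3 - 2*z^2 - 26*z - 12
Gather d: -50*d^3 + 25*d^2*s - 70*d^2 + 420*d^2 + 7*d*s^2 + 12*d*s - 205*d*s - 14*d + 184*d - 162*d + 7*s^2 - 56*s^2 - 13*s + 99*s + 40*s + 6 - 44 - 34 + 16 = -50*d^3 + d^2*(25*s + 350) + d*(7*s^2 - 193*s + 8) - 49*s^2 + 126*s - 56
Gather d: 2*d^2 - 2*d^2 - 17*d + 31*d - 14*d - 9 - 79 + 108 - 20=0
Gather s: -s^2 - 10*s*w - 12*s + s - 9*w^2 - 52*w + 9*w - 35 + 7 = -s^2 + s*(-10*w - 11) - 9*w^2 - 43*w - 28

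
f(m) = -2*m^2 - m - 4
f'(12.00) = -49.00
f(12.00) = -304.00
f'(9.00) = -37.00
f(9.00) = -175.00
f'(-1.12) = 3.48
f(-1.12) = -5.39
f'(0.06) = -1.24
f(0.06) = -4.07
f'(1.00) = -5.00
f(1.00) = -7.00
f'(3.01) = -13.04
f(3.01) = -25.13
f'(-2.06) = 7.24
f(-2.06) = -10.43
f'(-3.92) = 14.68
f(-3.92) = -30.81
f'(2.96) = -12.84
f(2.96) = -24.48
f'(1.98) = -8.92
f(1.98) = -13.82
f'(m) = -4*m - 1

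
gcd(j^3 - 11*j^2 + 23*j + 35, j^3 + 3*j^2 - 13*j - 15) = j + 1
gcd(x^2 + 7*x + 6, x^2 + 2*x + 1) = x + 1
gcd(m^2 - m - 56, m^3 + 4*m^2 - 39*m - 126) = m + 7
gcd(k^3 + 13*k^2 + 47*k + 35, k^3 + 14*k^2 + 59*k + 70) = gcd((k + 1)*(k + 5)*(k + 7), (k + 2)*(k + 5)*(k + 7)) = k^2 + 12*k + 35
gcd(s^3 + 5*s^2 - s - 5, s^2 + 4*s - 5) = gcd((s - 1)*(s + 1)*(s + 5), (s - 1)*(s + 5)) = s^2 + 4*s - 5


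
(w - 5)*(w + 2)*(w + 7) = w^3 + 4*w^2 - 31*w - 70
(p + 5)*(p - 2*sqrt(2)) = p^2 - 2*sqrt(2)*p + 5*p - 10*sqrt(2)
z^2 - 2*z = z*(z - 2)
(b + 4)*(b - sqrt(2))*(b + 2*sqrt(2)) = b^3 + sqrt(2)*b^2 + 4*b^2 - 4*b + 4*sqrt(2)*b - 16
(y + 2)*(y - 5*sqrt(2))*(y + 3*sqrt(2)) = y^3 - 2*sqrt(2)*y^2 + 2*y^2 - 30*y - 4*sqrt(2)*y - 60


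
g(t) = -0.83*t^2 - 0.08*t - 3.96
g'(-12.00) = 19.84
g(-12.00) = -122.52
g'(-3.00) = 4.90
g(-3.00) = -11.19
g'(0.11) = -0.26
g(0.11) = -3.98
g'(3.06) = -5.16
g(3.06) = -11.98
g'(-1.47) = 2.36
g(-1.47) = -5.64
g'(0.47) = -0.86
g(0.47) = -4.18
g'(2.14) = -3.63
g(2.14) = -7.93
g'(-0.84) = 1.31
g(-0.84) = -4.48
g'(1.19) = -2.06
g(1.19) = -5.23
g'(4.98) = -8.35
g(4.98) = -24.94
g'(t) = -1.66*t - 0.08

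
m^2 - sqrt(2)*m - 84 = (m - 7*sqrt(2))*(m + 6*sqrt(2))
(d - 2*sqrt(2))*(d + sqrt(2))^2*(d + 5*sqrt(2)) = d^4 + 5*sqrt(2)*d^3 - 6*d^2 - 34*sqrt(2)*d - 40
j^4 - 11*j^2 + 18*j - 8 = (j - 2)*(j - 1)^2*(j + 4)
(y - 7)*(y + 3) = y^2 - 4*y - 21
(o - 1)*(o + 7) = o^2 + 6*o - 7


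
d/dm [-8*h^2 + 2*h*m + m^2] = 2*h + 2*m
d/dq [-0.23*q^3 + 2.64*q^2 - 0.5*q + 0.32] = -0.69*q^2 + 5.28*q - 0.5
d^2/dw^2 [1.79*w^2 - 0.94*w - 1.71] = 3.58000000000000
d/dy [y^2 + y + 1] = 2*y + 1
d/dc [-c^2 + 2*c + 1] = 2 - 2*c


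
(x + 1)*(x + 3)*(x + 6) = x^3 + 10*x^2 + 27*x + 18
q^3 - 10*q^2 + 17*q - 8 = (q - 8)*(q - 1)^2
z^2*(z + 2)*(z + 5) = z^4 + 7*z^3 + 10*z^2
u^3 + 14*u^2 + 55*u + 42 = (u + 1)*(u + 6)*(u + 7)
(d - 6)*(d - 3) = d^2 - 9*d + 18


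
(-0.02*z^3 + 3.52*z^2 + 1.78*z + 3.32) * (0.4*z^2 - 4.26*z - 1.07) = -0.008*z^5 + 1.4932*z^4 - 14.2618*z^3 - 10.0212*z^2 - 16.0478*z - 3.5524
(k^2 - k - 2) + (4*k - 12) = k^2 + 3*k - 14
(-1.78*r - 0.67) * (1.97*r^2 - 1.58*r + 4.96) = -3.5066*r^3 + 1.4925*r^2 - 7.7702*r - 3.3232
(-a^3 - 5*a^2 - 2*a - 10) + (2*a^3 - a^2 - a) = a^3 - 6*a^2 - 3*a - 10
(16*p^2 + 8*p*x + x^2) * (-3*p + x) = -48*p^3 - 8*p^2*x + 5*p*x^2 + x^3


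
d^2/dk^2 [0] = 0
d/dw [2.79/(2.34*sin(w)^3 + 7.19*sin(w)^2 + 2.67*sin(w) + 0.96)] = (-40.1202*sin(w) + 9.7929*cos(2*w) - 17.2422)*cos(w)/(2.34*sin(w)^3 + 7.19*sin(w)^2 + 2.67*sin(w) + 0.96)^2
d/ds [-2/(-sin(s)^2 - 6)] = -8*sin(2*s)/(cos(2*s) - 13)^2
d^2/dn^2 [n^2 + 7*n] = 2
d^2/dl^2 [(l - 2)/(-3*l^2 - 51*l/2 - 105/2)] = 4*((2 - l)*(4*l + 17)^2 + (6*l + 13)*(2*l^2 + 17*l + 35))/(3*(2*l^2 + 17*l + 35)^3)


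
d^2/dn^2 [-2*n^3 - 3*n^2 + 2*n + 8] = -12*n - 6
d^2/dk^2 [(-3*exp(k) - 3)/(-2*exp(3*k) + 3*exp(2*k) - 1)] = (48*exp(4*k) + 150*exp(3*k) + 81*exp(2*k) + 42*exp(k) + 3)*exp(k)/(8*exp(7*k) - 20*exp(6*k) + 6*exp(5*k) + 17*exp(4*k) - 8*exp(3*k) - 6*exp(2*k) + 2*exp(k) + 1)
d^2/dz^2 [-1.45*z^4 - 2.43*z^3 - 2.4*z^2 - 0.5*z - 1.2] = -17.4*z^2 - 14.58*z - 4.8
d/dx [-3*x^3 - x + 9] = -9*x^2 - 1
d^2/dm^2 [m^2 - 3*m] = 2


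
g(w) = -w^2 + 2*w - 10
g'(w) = 2 - 2*w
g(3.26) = -14.11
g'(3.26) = -4.52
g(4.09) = -18.55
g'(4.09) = -6.18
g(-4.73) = -41.83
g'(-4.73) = 11.46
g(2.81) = -12.28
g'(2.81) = -3.62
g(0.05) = -9.90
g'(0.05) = 1.90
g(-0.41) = -10.99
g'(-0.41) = 2.82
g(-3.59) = -30.07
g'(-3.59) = 9.18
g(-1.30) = -14.29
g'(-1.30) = 4.60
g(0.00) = -10.00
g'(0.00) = 2.00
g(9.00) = -73.00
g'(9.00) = -16.00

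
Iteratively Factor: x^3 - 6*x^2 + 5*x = (x - 1)*(x^2 - 5*x) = x*(x - 1)*(x - 5)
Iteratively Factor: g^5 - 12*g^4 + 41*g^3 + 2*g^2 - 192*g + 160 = (g - 1)*(g^4 - 11*g^3 + 30*g^2 + 32*g - 160) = (g - 5)*(g - 1)*(g^3 - 6*g^2 + 32) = (g - 5)*(g - 4)*(g - 1)*(g^2 - 2*g - 8) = (g - 5)*(g - 4)^2*(g - 1)*(g + 2)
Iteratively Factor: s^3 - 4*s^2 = (s)*(s^2 - 4*s) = s^2*(s - 4)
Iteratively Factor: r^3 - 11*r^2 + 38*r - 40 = (r - 4)*(r^2 - 7*r + 10) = (r - 5)*(r - 4)*(r - 2)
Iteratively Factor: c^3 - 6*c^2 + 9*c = (c)*(c^2 - 6*c + 9) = c*(c - 3)*(c - 3)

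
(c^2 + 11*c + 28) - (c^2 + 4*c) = 7*c + 28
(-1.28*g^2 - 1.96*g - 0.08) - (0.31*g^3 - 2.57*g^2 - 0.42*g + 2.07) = -0.31*g^3 + 1.29*g^2 - 1.54*g - 2.15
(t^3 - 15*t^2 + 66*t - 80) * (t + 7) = t^4 - 8*t^3 - 39*t^2 + 382*t - 560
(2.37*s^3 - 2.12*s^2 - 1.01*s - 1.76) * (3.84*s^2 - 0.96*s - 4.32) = 9.1008*s^5 - 10.416*s^4 - 12.0816*s^3 + 3.3696*s^2 + 6.0528*s + 7.6032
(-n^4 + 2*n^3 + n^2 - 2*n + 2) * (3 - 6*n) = 6*n^5 - 15*n^4 + 15*n^2 - 18*n + 6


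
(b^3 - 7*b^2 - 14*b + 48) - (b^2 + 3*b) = b^3 - 8*b^2 - 17*b + 48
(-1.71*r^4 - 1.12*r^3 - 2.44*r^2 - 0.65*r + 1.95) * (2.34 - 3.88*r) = 6.6348*r^5 + 0.344200000000001*r^4 + 6.8464*r^3 - 3.1876*r^2 - 9.087*r + 4.563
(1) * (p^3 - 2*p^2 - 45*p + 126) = p^3 - 2*p^2 - 45*p + 126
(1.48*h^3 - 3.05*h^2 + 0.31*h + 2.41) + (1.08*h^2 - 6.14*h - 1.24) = 1.48*h^3 - 1.97*h^2 - 5.83*h + 1.17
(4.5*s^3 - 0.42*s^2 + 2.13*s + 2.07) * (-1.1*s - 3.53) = -4.95*s^4 - 15.423*s^3 - 0.8604*s^2 - 9.7959*s - 7.3071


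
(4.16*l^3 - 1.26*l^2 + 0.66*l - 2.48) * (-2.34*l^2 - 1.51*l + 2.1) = -9.7344*l^5 - 3.3332*l^4 + 9.0942*l^3 + 2.1606*l^2 + 5.1308*l - 5.208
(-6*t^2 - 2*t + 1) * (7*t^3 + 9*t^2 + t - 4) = -42*t^5 - 68*t^4 - 17*t^3 + 31*t^2 + 9*t - 4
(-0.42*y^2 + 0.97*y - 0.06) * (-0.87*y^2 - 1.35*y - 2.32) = 0.3654*y^4 - 0.2769*y^3 - 0.2829*y^2 - 2.1694*y + 0.1392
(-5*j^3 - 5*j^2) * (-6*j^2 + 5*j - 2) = 30*j^5 + 5*j^4 - 15*j^3 + 10*j^2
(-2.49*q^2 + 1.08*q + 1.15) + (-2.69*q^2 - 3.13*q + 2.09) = -5.18*q^2 - 2.05*q + 3.24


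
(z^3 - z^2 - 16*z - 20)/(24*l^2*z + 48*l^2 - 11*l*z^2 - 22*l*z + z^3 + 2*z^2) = (z^2 - 3*z - 10)/(24*l^2 - 11*l*z + z^2)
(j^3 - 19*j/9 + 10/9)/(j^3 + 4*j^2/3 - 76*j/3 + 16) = (3*j^2 + 2*j - 5)/(3*(j^2 + 2*j - 24))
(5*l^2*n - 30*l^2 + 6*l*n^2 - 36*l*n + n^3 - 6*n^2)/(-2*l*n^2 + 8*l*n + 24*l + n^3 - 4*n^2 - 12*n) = (-5*l^2 - 6*l*n - n^2)/(2*l*n + 4*l - n^2 - 2*n)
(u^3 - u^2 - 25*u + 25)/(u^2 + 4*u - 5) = u - 5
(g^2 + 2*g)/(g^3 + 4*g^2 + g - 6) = g/(g^2 + 2*g - 3)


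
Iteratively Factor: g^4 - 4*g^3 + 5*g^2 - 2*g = (g)*(g^3 - 4*g^2 + 5*g - 2) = g*(g - 2)*(g^2 - 2*g + 1) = g*(g - 2)*(g - 1)*(g - 1)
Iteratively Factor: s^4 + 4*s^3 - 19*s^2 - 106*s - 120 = (s + 3)*(s^3 + s^2 - 22*s - 40) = (s + 3)*(s + 4)*(s^2 - 3*s - 10) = (s - 5)*(s + 3)*(s + 4)*(s + 2)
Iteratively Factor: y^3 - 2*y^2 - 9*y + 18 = (y - 2)*(y^2 - 9) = (y - 2)*(y + 3)*(y - 3)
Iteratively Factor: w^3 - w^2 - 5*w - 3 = (w + 1)*(w^2 - 2*w - 3) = (w + 1)^2*(w - 3)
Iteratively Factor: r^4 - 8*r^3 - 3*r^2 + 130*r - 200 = (r - 5)*(r^3 - 3*r^2 - 18*r + 40) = (r - 5)*(r - 2)*(r^2 - r - 20) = (r - 5)*(r - 2)*(r + 4)*(r - 5)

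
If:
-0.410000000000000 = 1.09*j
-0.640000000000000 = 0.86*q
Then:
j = -0.38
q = -0.74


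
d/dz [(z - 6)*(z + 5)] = 2*z - 1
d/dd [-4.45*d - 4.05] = -4.45000000000000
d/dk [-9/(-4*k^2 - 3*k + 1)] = 9*(-8*k - 3)/(4*k^2 + 3*k - 1)^2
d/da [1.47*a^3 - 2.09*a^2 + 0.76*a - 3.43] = 4.41*a^2 - 4.18*a + 0.76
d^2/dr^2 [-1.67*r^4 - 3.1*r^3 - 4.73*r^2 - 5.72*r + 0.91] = -20.04*r^2 - 18.6*r - 9.46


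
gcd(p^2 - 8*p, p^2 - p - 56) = p - 8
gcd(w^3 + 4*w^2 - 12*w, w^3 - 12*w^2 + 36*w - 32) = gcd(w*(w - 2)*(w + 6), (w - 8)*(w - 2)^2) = w - 2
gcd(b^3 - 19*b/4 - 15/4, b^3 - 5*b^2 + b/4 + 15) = b^2 - b - 15/4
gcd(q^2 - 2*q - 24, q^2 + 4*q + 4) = 1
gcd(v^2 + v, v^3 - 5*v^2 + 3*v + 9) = v + 1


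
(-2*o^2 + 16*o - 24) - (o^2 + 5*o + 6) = -3*o^2 + 11*o - 30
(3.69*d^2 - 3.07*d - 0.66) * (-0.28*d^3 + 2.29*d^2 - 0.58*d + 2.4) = -1.0332*d^5 + 9.3097*d^4 - 8.9857*d^3 + 9.1252*d^2 - 6.9852*d - 1.584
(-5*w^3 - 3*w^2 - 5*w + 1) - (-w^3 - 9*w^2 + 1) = -4*w^3 + 6*w^2 - 5*w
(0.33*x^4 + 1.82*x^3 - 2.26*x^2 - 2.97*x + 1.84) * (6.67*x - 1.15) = 2.2011*x^5 + 11.7599*x^4 - 17.1672*x^3 - 17.2109*x^2 + 15.6883*x - 2.116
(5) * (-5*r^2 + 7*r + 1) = -25*r^2 + 35*r + 5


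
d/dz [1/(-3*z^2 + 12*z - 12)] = 2*(z - 2)/(3*(z^2 - 4*z + 4)^2)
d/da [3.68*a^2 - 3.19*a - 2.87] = 7.36*a - 3.19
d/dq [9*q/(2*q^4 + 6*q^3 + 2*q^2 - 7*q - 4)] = 18*(-3*q^4 - 6*q^3 - q^2 - 2)/(4*q^8 + 24*q^7 + 44*q^6 - 4*q^5 - 96*q^4 - 76*q^3 + 33*q^2 + 56*q + 16)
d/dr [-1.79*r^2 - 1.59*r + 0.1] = -3.58*r - 1.59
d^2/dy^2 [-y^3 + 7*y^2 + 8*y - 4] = 14 - 6*y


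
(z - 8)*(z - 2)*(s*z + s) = s*z^3 - 9*s*z^2 + 6*s*z + 16*s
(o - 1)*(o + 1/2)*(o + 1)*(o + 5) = o^4 + 11*o^3/2 + 3*o^2/2 - 11*o/2 - 5/2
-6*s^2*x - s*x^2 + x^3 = x*(-3*s + x)*(2*s + x)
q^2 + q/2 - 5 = (q - 2)*(q + 5/2)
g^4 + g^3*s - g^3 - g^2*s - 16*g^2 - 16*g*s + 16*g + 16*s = (g - 4)*(g - 1)*(g + 4)*(g + s)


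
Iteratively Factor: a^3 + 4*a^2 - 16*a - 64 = (a + 4)*(a^2 - 16) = (a - 4)*(a + 4)*(a + 4)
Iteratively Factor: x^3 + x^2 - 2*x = (x - 1)*(x^2 + 2*x) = (x - 1)*(x + 2)*(x)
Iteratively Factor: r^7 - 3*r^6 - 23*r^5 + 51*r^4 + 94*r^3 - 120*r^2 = (r)*(r^6 - 3*r^5 - 23*r^4 + 51*r^3 + 94*r^2 - 120*r) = r^2*(r^5 - 3*r^4 - 23*r^3 + 51*r^2 + 94*r - 120) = r^2*(r - 1)*(r^4 - 2*r^3 - 25*r^2 + 26*r + 120) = r^2*(r - 3)*(r - 1)*(r^3 + r^2 - 22*r - 40) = r^2*(r - 3)*(r - 1)*(r + 4)*(r^2 - 3*r - 10) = r^2*(r - 3)*(r - 1)*(r + 2)*(r + 4)*(r - 5)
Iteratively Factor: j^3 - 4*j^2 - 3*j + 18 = (j - 3)*(j^2 - j - 6) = (j - 3)*(j + 2)*(j - 3)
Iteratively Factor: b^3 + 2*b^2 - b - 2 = (b - 1)*(b^2 + 3*b + 2) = (b - 1)*(b + 2)*(b + 1)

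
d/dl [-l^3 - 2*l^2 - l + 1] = -3*l^2 - 4*l - 1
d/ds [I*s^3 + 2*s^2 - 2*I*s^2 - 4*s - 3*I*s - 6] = 3*I*s^2 + 4*s*(1 - I) - 4 - 3*I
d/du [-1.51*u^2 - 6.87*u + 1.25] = -3.02*u - 6.87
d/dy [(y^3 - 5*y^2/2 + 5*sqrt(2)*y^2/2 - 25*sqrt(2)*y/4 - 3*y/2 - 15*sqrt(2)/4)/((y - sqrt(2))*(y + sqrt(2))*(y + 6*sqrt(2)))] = (10*y^4 + 14*sqrt(2)*y^4 - 4*y^3 + 50*sqrt(2)*y^3 - 83*sqrt(2)*y^2 + 320*y^2 - 120*y + 240*sqrt(2)*y + 42*sqrt(2) + 600)/(4*(y^6 + 12*sqrt(2)*y^5 + 68*y^4 - 48*sqrt(2)*y^3 - 284*y^2 + 48*sqrt(2)*y + 288))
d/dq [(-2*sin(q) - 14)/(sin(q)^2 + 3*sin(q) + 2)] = 2*(sin(q)^2 + 14*sin(q) + 19)*cos(q)/(sin(q)^2 + 3*sin(q) + 2)^2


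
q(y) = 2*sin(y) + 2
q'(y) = 2*cos(y)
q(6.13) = 1.69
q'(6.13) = 1.98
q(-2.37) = 0.61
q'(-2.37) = -1.43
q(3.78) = 0.81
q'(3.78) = -1.61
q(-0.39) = 1.24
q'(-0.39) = 1.85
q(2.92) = 2.44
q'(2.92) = -1.95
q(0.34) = 2.67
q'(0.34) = 1.89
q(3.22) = 1.84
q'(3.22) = -1.99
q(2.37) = 3.39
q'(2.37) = -1.43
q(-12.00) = 3.07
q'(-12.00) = 1.69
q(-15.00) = 0.70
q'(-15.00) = -1.52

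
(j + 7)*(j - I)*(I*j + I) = I*j^3 + j^2 + 8*I*j^2 + 8*j + 7*I*j + 7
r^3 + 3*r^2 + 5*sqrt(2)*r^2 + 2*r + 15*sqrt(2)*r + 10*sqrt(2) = (r + 1)*(r + 2)*(r + 5*sqrt(2))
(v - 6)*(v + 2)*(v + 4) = v^3 - 28*v - 48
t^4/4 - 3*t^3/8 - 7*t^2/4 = t^2*(t/4 + 1/2)*(t - 7/2)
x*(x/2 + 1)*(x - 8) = x^3/2 - 3*x^2 - 8*x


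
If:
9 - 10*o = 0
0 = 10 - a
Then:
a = 10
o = 9/10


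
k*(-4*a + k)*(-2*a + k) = 8*a^2*k - 6*a*k^2 + k^3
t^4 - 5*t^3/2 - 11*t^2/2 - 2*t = t*(t - 4)*(t + 1/2)*(t + 1)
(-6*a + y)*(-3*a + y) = 18*a^2 - 9*a*y + y^2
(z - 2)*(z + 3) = z^2 + z - 6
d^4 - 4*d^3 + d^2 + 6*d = d*(d - 3)*(d - 2)*(d + 1)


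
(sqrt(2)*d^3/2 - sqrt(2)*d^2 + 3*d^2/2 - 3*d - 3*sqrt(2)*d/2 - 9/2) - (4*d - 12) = sqrt(2)*d^3/2 - sqrt(2)*d^2 + 3*d^2/2 - 7*d - 3*sqrt(2)*d/2 + 15/2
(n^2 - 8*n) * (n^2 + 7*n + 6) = n^4 - n^3 - 50*n^2 - 48*n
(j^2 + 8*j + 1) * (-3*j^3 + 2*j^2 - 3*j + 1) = -3*j^5 - 22*j^4 + 10*j^3 - 21*j^2 + 5*j + 1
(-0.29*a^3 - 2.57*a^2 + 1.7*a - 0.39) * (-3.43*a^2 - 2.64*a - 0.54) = 0.9947*a^5 + 9.5807*a^4 + 1.1104*a^3 - 1.7625*a^2 + 0.1116*a + 0.2106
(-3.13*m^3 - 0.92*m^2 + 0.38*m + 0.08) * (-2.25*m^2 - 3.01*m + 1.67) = 7.0425*m^5 + 11.4913*m^4 - 3.3129*m^3 - 2.8602*m^2 + 0.3938*m + 0.1336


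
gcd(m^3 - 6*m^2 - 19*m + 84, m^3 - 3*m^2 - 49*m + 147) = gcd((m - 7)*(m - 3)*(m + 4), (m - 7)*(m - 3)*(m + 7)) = m^2 - 10*m + 21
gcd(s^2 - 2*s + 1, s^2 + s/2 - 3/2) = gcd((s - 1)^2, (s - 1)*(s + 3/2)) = s - 1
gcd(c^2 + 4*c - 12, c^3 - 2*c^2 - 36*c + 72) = c^2 + 4*c - 12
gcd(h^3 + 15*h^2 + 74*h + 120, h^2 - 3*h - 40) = h + 5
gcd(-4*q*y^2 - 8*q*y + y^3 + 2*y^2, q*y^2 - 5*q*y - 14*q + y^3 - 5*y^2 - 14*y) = y + 2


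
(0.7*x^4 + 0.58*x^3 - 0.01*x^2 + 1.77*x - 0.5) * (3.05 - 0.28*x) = -0.196*x^5 + 1.9726*x^4 + 1.7718*x^3 - 0.5261*x^2 + 5.5385*x - 1.525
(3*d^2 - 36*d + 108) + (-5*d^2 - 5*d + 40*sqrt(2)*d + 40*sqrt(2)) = -2*d^2 - 41*d + 40*sqrt(2)*d + 40*sqrt(2) + 108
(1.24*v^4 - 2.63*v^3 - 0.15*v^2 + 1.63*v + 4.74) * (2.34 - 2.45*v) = -3.038*v^5 + 9.3451*v^4 - 5.7867*v^3 - 4.3445*v^2 - 7.7988*v + 11.0916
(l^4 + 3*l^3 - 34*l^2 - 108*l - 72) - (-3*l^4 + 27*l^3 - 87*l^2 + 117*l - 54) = 4*l^4 - 24*l^3 + 53*l^2 - 225*l - 18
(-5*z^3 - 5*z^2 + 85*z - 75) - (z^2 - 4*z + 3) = -5*z^3 - 6*z^2 + 89*z - 78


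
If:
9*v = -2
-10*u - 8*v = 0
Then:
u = 8/45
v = -2/9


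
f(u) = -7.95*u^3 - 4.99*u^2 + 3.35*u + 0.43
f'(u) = -23.85*u^2 - 9.98*u + 3.35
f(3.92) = -541.99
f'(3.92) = -402.26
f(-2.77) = 121.83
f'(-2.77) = -152.00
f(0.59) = -0.96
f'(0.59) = -10.84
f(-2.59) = 96.40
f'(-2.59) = -130.79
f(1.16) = -14.81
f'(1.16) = -40.32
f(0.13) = 0.76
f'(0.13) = 1.65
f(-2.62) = 100.38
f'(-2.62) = -134.22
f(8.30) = -4861.23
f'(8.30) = -1722.51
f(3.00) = -249.08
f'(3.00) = -241.24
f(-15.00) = 25658.68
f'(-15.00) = -5213.20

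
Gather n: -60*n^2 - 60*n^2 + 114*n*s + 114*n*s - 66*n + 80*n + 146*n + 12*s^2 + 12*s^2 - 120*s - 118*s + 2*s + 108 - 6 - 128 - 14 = -120*n^2 + n*(228*s + 160) + 24*s^2 - 236*s - 40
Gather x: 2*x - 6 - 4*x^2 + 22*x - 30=-4*x^2 + 24*x - 36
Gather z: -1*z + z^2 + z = z^2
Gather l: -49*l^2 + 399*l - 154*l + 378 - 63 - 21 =-49*l^2 + 245*l + 294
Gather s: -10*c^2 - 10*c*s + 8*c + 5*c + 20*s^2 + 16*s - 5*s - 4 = -10*c^2 + 13*c + 20*s^2 + s*(11 - 10*c) - 4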